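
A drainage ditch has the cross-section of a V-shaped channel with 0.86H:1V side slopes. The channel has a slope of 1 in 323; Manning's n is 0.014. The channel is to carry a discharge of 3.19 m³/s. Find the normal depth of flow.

Manning's equation rearranged: A R^(2/3) = nQ / (1·√S) = 0.014 × 3.19 / (√0.003096) = 0.8026.
Try y = 1.08 m: A R^(2/3) = 0.5002 — low.
Try y = 1.41 m: A R^(2/3) = 1.018 — high.
Try y = 1.29 m: A R^(2/3) = 0.8033 — close enough.

y_n = 1.29 m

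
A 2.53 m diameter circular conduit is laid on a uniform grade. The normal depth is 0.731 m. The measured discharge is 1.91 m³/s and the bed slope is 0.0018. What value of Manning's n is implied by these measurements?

For a circular section of diameter D = 2.53 m at depth y = 0.731 m, the central angle is θ = 2 arccos(1 − 2y/D) = 2.27 rad. Then A = (D²/8)(θ − sin θ) = 1.204 m² and P = Dθ/2 = 2.872 m.
Hydraulic radius R = A/P = 1.204/2.872 = 0.4192 m.
Rearranging Manning's equation: n = (1/Q) A R^(2/3) S^(1/2) = (1/1.91) × 1.204 × 0.4192^(2/3) × √0.0018 = 0.015.

n = 0.015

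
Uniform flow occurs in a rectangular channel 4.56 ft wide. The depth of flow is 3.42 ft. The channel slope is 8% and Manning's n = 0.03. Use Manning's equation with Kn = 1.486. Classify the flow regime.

supercritical

Flow area A = b·y = 4.56 × 3.42 = 15.6 ft². Wetted perimeter P = b + 2y = 4.56 + 2×3.42 = 11.4 ft.
Hydraulic radius R = A/P = 15.6/11.4 = 1.368 ft.
V = (1.486/n) R^(2/3) √S = (1.486/0.03) × 1.368^(2/3) × √0.08 = 17.27 ft/s. Hydraulic depth D_h = A/T = 15.6/4.56 = 3.42 ft.
Froude number Fr = V/√(g·D_h) = 17.27/√(32.2×3.42) = 1.65, which is greater than 1, so the flow is supercritical.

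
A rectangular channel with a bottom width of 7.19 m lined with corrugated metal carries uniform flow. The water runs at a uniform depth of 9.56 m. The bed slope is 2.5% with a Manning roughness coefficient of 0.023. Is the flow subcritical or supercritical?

Flow area A = b·y = 7.19 × 9.56 = 68.74 m². Wetted perimeter P = b + 2y = 7.19 + 2×9.56 = 26.31 m.
Hydraulic radius R = A/P = 68.74/26.31 = 2.613 m.
V = (1/n) R^(2/3) √S = (1/0.023) × 2.613^(2/3) × √0.025 = 13.04 m/s. Hydraulic depth D_h = A/T = 68.74/7.19 = 9.56 m.
Froude number Fr = V/√(g·D_h) = 13.04/√(9.81×9.56) = 1.35, which is greater than 1, so the flow is supercritical.

supercritical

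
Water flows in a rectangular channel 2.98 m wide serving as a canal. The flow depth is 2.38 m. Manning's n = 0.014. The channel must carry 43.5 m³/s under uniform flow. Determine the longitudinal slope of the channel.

Flow area A = b·y = 2.98 × 2.38 = 7.092 m². Wetted perimeter P = b + 2y = 2.98 + 2×2.38 = 7.74 m.
Hydraulic radius R = A/P = 7.092/7.74 = 0.9163 m.
From Manning's equation, S = [nQ / (1 A R^(2/3))]² = [0.014 × 43.5 / (1 × 7.092 × 0.9163^(2/3))]² = 0.00828.

S = 0.00828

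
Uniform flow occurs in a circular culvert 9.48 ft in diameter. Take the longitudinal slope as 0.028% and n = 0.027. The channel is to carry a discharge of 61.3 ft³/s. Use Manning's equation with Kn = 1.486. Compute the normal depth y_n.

Manning's equation rearranged: A R^(2/3) = nQ / (1.486·√S) = 0.027 × 61.3 / (1.486 × √0.00028) = 66.56.
Try y = 5.89 ft: A R^(2/3) = 88.86 — too large.
Try y = 3.35 ft: A R^(2/3) = 33.59 — too small.
Try y = 4.91 ft: A R^(2/3) = 66.57 — ≈ 66.56.

y_n = 4.91 ft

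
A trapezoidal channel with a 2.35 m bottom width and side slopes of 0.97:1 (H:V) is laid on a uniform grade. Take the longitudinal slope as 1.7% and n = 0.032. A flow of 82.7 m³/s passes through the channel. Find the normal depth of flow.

y_n = 2.99 m

Manning's equation rearranged: A R^(2/3) = nQ / (1·√S) = 0.032 × 82.7 / (√0.017) = 20.3.
Trying y = 3.3 m: A R^(2/3) = 24.92 — high.
Trying y = 2.15 m: A R^(2/3) = 10.43 — low.
Trying y = 2.99 m: A R^(2/3) = 20.29 — matches.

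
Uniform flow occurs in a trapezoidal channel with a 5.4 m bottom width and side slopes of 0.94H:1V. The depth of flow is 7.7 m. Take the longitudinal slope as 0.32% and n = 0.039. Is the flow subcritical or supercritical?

subcritical

With bottom width b = 5.4 m and side slope z = 0.94: A = (b + zy)y = (5.4 + 0.94×7.7)×7.7 = 97.31 m²; P = b + 2y√(1+z²) = 5.4 + 2×7.7×1.372 = 26.54 m.
Hydraulic radius R = A/P = 97.31/26.54 = 3.667 m.
V = (1/n) R^(2/3) √S = (1/0.039) × 3.667^(2/3) × √0.0032 = 3.449 m/s. Hydraulic depth D_h = A/T = 97.31/19.88 = 4.896 m.
Froude number Fr = V/√(g·D_h) = 3.449/√(9.81×4.896) = 0.498, which is less than 1, so the flow is subcritical.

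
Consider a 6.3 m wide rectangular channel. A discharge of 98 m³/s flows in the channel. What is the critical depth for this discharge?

y_c = 2.91 m

For a rectangular channel, critical depth y_c = (q²/g)^(1/3) where q = Q/b = 98/6.3 = 15.56 m²/s.
So y_c = (15.56²/9.81)^(1/3) = 2.91 m.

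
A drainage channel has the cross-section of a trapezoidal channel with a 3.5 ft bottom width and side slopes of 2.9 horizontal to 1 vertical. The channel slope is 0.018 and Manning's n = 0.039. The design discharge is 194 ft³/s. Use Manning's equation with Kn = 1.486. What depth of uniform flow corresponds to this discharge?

y_n = 2.62 ft

Manning's equation rearranged: A R^(2/3) = nQ / (1.486·√S) = 0.039 × 194 / (1.486 × √0.018) = 37.95.
Try y = 1.87 ft: A R^(2/3) = 17.94 — low.
Try y = 3.21 ft: A R^(2/3) = 60.23 — high.
Try y = 2.62 ft: A R^(2/3) = 37.85 — matches.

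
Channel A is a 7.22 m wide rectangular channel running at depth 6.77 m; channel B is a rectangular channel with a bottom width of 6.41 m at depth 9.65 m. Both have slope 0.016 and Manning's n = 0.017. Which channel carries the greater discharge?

channel B

Channel A: Flow area A = b·y = 7.22 × 6.77 = 48.88 m². Wetted perimeter P = b + 2y = 7.22 + 2×6.77 = 20.76 m. Hydraulic radius R = A/P = 48.88/20.76 = 2.354 m. Q_A = (1/0.017)·48.88·2.354^(2/3)·√0.016 = 643.7 m³/s.
Channel B: Flow area A = b·y = 6.41 × 9.65 = 61.86 m². Wetted perimeter P = b + 2y = 6.41 + 2×9.65 = 25.71 m. Hydraulic radius R = A/P = 61.86/25.71 = 2.406 m. Q_B = (1/0.017)·61.86·2.406^(2/3)·√0.016 = 826.4 m³/s.
Q_A = 643.7 m³/s vs Q_B = 826.4 m³/s, so channel B carries more.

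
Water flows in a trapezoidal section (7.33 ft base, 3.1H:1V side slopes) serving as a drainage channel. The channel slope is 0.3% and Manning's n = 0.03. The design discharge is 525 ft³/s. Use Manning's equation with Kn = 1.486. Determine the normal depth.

Manning's equation rearranged: A R^(2/3) = nQ / (1.486·√S) = 0.03 × 525 / (1.486 × √0.003) = 193.5.
Try y = 4.03 ft: A R^(2/3) = 142.4 — too small.
Try y = 5.85 ft: A R^(2/3) = 328.8 — too large.
Try y = 4.63 ft: A R^(2/3) = 193.6 — ≈ 193.5.

y_n = 4.63 ft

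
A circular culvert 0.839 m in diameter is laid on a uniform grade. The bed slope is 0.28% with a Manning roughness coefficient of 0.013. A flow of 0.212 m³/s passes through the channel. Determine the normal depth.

y_n = 0.296 m

Manning's equation rearranged: A R^(2/3) = nQ / (1·√S) = 0.013 × 0.212 / (√0.0028) = 0.05208.
Trying y = 0.373 m: A R^(2/3) = 0.07957 — over.
Trying y = 0.213 m: A R^(2/3) = 0.02756 — short.
Trying y = 0.296 m: A R^(2/3) = 0.05209 — ≈ 0.05208.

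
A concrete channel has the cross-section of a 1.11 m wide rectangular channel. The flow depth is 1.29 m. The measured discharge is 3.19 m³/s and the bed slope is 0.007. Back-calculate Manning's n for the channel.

n = 0.02

Flow area A = b·y = 1.11 × 1.29 = 1.432 m². Wetted perimeter P = b + 2y = 1.11 + 2×1.29 = 3.69 m.
Hydraulic radius R = A/P = 1.432/3.69 = 0.388 m.
Rearranging Manning's equation: n = (1/Q) A R^(2/3) S^(1/2) = (1/3.19) × 1.432 × 0.388^(2/3) × √0.007 = 0.02.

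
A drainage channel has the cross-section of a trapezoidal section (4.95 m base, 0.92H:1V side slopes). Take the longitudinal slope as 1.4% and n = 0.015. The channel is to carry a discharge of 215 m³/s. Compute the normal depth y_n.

y_n = 2.67 m

Manning's equation rearranged: A R^(2/3) = nQ / (1·√S) = 0.015 × 215 / (√0.014) = 27.26.
Trying y = 1.85 m: A R^(2/3) = 14.15 — too small.
Trying y = 3.4 m: A R^(2/3) = 42.66 — too large.
Trying y = 2.67 m: A R^(2/3) = 27.28 — matches.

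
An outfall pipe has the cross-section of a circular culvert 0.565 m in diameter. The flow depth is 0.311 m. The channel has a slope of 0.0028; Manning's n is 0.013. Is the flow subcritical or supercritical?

For a circular section of diameter D = 0.565 m at depth y = 0.311 m, the central angle is θ = 2 arccos(1 − 2y/D) = 3.344 rad. Then A = (D²/8)(θ − sin θ) = 0.1414 m² and P = Dθ/2 = 0.9446 m.
Hydraulic radius R = A/P = 0.1414/0.9446 = 0.1497 m.
V = (1/n) R^(2/3) √S = (1/0.013) × 0.1497^(2/3) × √0.0028 = 1.148 m/s. Hydraulic depth D_h = A/T = 0.1414/0.5621 = 0.2516 m.
Froude number Fr = V/√(g·D_h) = 1.148/√(9.81×0.2516) = 0.731, which is less than 1, so the flow is subcritical.

subcritical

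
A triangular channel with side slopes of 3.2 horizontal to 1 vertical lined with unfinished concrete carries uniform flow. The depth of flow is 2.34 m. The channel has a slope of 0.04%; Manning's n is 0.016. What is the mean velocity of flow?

V = 1.35 m/s

For a triangular section with side slope z = 3.2: A = zy² = 3.2×2.34² = 17.52 m²; P = 2y√(1+z²) = 2×2.34×3.353 = 15.69 m.
Hydraulic radius R = A/P = 17.52/15.69 = 1.117 m.
From Manning's equation, V = (1/n) R^(2/3) S^(1/2) = (1/0.016) × 1.117^(2/3) × 0.0004^(1/2) = 1.35 m/s.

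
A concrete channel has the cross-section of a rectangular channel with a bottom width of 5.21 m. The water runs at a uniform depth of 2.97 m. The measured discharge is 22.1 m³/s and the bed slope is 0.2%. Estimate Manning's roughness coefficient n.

n = 0.039

Flow area A = b·y = 5.21 × 2.97 = 15.47 m². Wetted perimeter P = b + 2y = 5.21 + 2×2.97 = 11.15 m.
Hydraulic radius R = A/P = 15.47/11.15 = 1.388 m.
Rearranging Manning's equation: n = (1/Q) A R^(2/3) S^(1/2) = (1/22.1) × 15.47 × 1.388^(2/3) × √0.002 = 0.039.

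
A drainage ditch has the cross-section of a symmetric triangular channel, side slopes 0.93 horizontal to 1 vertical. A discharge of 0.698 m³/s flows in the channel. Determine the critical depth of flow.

y_c = 0.649 m

At critical depth, Q² T / (g A³) = 1, i.e. A³/T = Q²/g = 0.698²/9.81 = 0.04966.
At y = 0.823 m: A³/T = 0.1633 — too large.
At y = 0.571 m: A³/T = 0.02625 — too small.
At y = 0.649 m: A³/T = 0.04979 — matches.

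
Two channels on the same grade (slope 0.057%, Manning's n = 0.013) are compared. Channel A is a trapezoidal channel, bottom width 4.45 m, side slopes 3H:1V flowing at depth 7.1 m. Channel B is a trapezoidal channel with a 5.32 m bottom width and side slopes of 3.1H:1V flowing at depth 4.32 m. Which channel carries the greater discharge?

Channel A: With bottom width b = 4.45 m and side slope z = 3: A = (b + zy)y = (4.45 + 3×7.1)×7.1 = 182.8 m²; P = b + 2y√(1+z²) = 4.45 + 2×7.1×3.162 = 49.35 m. Hydraulic radius R = A/P = 182.8/49.35 = 3.704 m. Q_A = (1/0.013)·182.8·3.704^(2/3)·√0.00057 = 803.8 m³/s.
Channel B: With bottom width b = 5.32 m and side slope z = 3.1: A = (b + zy)y = (5.32 + 3.1×4.32)×4.32 = 80.84 m²; P = b + 2y√(1+z²) = 5.32 + 2×4.32×3.257 = 33.46 m. Hydraulic radius R = A/P = 80.84/33.46 = 2.416 m. Q_B = (1/0.013)·80.84·2.416^(2/3)·√0.00057 = 267.3 m³/s.
Q_A = 803.8 m³/s vs Q_B = 267.3 m³/s, so channel A carries more.

channel A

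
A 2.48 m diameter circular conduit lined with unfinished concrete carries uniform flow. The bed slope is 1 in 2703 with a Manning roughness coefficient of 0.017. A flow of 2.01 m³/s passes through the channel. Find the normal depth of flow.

Manning's equation rearranged: A R^(2/3) = nQ / (1·√S) = 0.017 × 2.01 / (√0.00037) = 1.777.
Trying y = 0.972 m: A R^(2/3) = 1.14 — short.
Trying y = 1.48 m: A R^(2/3) = 2.34 — over.
Trying y = 1.25 m: A R^(2/3) = 1.78 — close enough.

y_n = 1.25 m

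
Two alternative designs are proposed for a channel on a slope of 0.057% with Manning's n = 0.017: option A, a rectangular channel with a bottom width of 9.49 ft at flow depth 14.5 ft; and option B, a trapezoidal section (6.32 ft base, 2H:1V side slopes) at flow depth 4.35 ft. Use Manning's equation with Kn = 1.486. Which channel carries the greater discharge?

channel A

Channel A: Flow area A = b·y = 9.49 × 14.5 = 137.6 ft². Wetted perimeter P = b + 2y = 9.49 + 2×14.5 = 38.49 ft. Hydraulic radius R = A/P = 137.6/38.49 = 3.575 ft. Q_A = (1.486/0.017)·137.6·3.575^(2/3)·√0.00057 = 671.4 ft³/s.
Channel B: With bottom width b = 6.32 ft and side slope z = 2: A = (b + zy)y = (6.32 + 2×4.35)×4.35 = 65.34 ft²; P = b + 2y√(1+z²) = 6.32 + 2×4.35×2.236 = 25.77 ft. Hydraulic radius R = A/P = 65.34/25.77 = 2.535 ft. Q_B = (1.486/0.017)·65.34·2.535^(2/3)·√0.00057 = 253.5 ft³/s.
Q_A = 671.4 ft³/s vs Q_B = 253.5 ft³/s, so channel A carries more.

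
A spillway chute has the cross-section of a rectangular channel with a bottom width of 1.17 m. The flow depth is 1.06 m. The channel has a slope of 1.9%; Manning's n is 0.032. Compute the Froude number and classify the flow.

Flow area A = b·y = 1.17 × 1.06 = 1.24 m². Wetted perimeter P = b + 2y = 1.17 + 2×1.06 = 3.29 m.
Hydraulic radius R = A/P = 1.24/3.29 = 0.377 m.
V = (1/n) R^(2/3) √S = (1/0.032) × 0.377^(2/3) × √0.019 = 2.248 m/s. Hydraulic depth D_h = A/T = 1.24/1.17 = 1.06 m.
Froude number Fr = V/√(g·D_h) = 2.248/√(9.81×1.06) = 0.697, which is less than 1, so the flow is subcritical.

subcritical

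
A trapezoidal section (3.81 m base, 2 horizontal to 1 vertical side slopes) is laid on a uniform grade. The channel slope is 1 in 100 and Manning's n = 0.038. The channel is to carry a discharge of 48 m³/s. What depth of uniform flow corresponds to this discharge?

y_n = 2.02 m

Manning's equation rearranged: A R^(2/3) = nQ / (1·√S) = 0.038 × 48 / (√0.01) = 18.24.
At y = 1.41 m: A R^(2/3) = 8.869 — low.
At y = 2.02 m: A R^(2/3) = 18.25 — matches.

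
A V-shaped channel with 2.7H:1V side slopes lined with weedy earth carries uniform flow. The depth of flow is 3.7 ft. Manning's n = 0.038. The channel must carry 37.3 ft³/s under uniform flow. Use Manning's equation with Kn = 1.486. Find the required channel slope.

For a triangular section with side slope z = 2.7: A = zy² = 2.7×3.7² = 36.96 ft²; P = 2y√(1+z²) = 2×3.7×2.879 = 21.31 ft.
Hydraulic radius R = A/P = 36.96/21.31 = 1.735 ft.
From Manning's equation, S = [nQ / (1.486 A R^(2/3))]² = [0.038 × 37.3 / (1.486 × 36.96 × 1.735^(2/3))]² = 0.000319.

S = 0.000319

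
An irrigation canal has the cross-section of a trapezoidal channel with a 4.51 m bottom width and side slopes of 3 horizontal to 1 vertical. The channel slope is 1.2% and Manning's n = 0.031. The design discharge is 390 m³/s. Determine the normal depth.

Manning's equation rearranged: A R^(2/3) = nQ / (1·√S) = 0.031 × 390 / (√0.012) = 110.4.
At y = 4.54 m: A R^(2/3) = 150.7 — over.
At y = 3.97 m: A R^(2/3) = 110.3 — matches.

y_n = 3.97 m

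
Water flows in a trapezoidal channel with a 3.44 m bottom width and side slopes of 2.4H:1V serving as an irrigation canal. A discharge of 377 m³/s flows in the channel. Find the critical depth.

y_c = 4.84 m

At critical depth, Q² T / (g A³) = 1, i.e. A³/T = Q²/g = 377²/9.81 = 14490.
Trying y = 5.44 m: A³/T = 24450 — high.
Trying y = 4.84 m: A³/T = 14510 — matches.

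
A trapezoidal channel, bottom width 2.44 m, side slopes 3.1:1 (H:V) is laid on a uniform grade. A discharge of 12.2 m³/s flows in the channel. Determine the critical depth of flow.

At critical depth, Q² T / (g A³) = 1, i.e. A³/T = Q²/g = 12.2²/9.81 = 15.17.
Try y = 1.17 m: A³/T = 36.9 — too large.
Try y = 0.716 m: A³/T = 5.398 — too small.
Try y = 0.936 m: A³/T = 15.16 — matches.

y_c = 0.936 m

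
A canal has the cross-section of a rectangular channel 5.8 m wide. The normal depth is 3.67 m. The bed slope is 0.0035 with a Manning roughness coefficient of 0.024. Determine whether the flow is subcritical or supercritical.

subcritical

Flow area A = b·y = 5.8 × 3.67 = 21.29 m². Wetted perimeter P = b + 2y = 5.8 + 2×3.67 = 13.14 m.
Hydraulic radius R = A/P = 21.29/13.14 = 1.62 m.
V = (1/n) R^(2/3) √S = (1/0.024) × 1.62^(2/3) × √0.0035 = 3.4 m/s. Hydraulic depth D_h = A/T = 21.29/5.8 = 3.67 m.
Froude number Fr = V/√(g·D_h) = 3.4/√(9.81×3.67) = 0.567, which is less than 1, so the flow is subcritical.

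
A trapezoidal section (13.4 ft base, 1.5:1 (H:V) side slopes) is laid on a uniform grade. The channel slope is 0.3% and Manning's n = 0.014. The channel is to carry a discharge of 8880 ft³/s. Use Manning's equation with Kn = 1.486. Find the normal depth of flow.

Manning's equation rearranged: A R^(2/3) = nQ / (1.486·√S) = 0.014 × 8880 / (1.486 × √0.003) = 1527.
Trying y = 11.2 ft: A R^(2/3) = 1152 — too small.
Trying y = 12.8 ft: A R^(2/3) = 1528 — matches.

y_n = 12.8 ft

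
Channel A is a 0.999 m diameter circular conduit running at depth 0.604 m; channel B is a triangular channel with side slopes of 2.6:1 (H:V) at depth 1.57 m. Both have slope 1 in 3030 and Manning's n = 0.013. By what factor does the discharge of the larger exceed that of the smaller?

24.7

Channel A: For a circular section of diameter D = 0.999 m at depth y = 0.604 m, the central angle is θ = 2 arccos(1 − 2y/D) = 3.563 rad. Then A = (D²/8)(θ − sin θ) = 0.4955 m² and P = Dθ/2 = 1.78 m. Hydraulic radius R = A/P = 0.4955/1.78 = 0.2784 m. Q_A = (1/0.013)·0.4955·0.2784^(2/3)·√0.00033 = 0.2953 m³/s.
Channel B: For a triangular section with side slope z = 2.6: A = zy² = 2.6×1.57² = 6.409 m²; P = 2y√(1+z²) = 2×1.57×2.786 = 8.747 m. Hydraulic radius R = A/P = 6.409/8.747 = 0.7327 m. Q_B = (1/0.013)·6.409·0.7327^(2/3)·√0.00033 = 7.279 m³/s.
The larger discharge is 7.279 m³/s and the smaller is 0.2953 m³/s; the ratio is 24.7.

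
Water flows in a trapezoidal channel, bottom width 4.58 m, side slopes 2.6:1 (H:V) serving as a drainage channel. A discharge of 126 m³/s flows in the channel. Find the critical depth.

y_c = 2.69 m

At critical depth, Q² T / (g A³) = 1, i.e. A³/T = Q²/g = 126²/9.81 = 1618.
Trying y = 3.3 m: A³/T = 3767 — over.
Trying y = 1.85 m: A³/T = 369.2 — short.
Trying y = 2.69 m: A³/T = 1625 — ≈ 1618.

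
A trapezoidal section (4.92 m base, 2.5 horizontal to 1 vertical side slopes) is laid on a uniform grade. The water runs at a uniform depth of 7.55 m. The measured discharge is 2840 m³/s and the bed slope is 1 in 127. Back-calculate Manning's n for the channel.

n = 0.014

With bottom width b = 4.92 m and side slope z = 2.5: A = (b + zy)y = (4.92 + 2.5×7.55)×7.55 = 179.7 m²; P = b + 2y√(1+z²) = 4.92 + 2×7.55×2.693 = 45.58 m.
Hydraulic radius R = A/P = 179.7/45.58 = 3.942 m.
Rearranging Manning's equation: n = (1/Q) A R^(2/3) S^(1/2) = (1/2840) × 179.7 × 3.942^(2/3) × √0.007874 = 0.014.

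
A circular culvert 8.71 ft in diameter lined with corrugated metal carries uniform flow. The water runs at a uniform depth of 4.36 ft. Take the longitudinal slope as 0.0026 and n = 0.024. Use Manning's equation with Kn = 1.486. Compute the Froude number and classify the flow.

For a circular section of diameter D = 8.71 ft at depth y = 4.36 ft, the central angle is θ = 2 arccos(1 − 2y/D) = 3.144 rad. Then A = (D²/8)(θ − sin θ) = 29.84 ft² and P = Dθ/2 = 13.69 ft.
Hydraulic radius R = A/P = 29.84/13.69 = 2.179 ft.
V = (1.486/n) R^(2/3) √S = (1.486/0.024) × 2.179^(2/3) × √0.0026 = 5.307 ft/s. Hydraulic depth D_h = A/T = 29.84/8.71 = 3.425 ft.
Froude number Fr = V/√(g·D_h) = 5.307/√(32.2×3.425) = 0.505, which is less than 1, so the flow is subcritical.

subcritical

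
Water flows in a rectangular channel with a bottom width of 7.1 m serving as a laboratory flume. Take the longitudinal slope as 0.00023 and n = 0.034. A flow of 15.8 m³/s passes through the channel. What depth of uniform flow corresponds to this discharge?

y_n = 3.44 m

Manning's equation rearranged: A R^(2/3) = nQ / (1·√S) = 0.034 × 15.8 / (√0.00023) = 35.42.
At y = 4.29 m: A R^(2/3) = 47.42 — over.
At y = 2.89 m: A R^(2/3) = 27.99 — short.
At y = 3.44 m: A R^(2/3) = 35.43 — close enough.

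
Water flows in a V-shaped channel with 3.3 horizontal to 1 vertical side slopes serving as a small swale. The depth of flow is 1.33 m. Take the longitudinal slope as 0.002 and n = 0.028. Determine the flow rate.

Q = 6.9 m³/s

For a triangular section with side slope z = 3.3: A = zy² = 3.3×1.33² = 5.837 m²; P = 2y√(1+z²) = 2×1.33×3.448 = 9.172 m.
Hydraulic radius R = A/P = 5.837/9.172 = 0.6364 m.
Manning's equation: Q = (1/n) A R^(2/3) S^(1/2) = (1/0.028) × 5.837 × 0.6364^(2/3) × 0.002^(1/2) = 6.9 m³/s.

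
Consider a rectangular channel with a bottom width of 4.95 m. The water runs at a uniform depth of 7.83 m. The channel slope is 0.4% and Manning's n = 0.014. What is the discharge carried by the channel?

Q = 267 m³/s

Flow area A = b·y = 4.95 × 7.83 = 38.76 m². Wetted perimeter P = b + 2y = 4.95 + 2×7.83 = 20.61 m.
Hydraulic radius R = A/P = 38.76/20.61 = 1.881 m.
Manning's equation: Q = (1/n) A R^(2/3) S^(1/2) = (1/0.014) × 38.76 × 1.881^(2/3) × 0.004^(1/2) = 267 m³/s.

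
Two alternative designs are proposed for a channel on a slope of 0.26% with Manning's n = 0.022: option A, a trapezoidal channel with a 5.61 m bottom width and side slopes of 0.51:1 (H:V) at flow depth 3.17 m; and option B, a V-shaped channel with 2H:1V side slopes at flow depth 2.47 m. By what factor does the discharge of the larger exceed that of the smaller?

2.6

Channel A: With bottom width b = 5.61 m and side slope z = 0.51: A = (b + zy)y = (5.61 + 0.51×3.17)×3.17 = 22.91 m²; P = b + 2y√(1+z²) = 5.61 + 2×3.17×1.123 = 12.73 m. Hydraulic radius R = A/P = 22.91/12.73 = 1.8 m. Q_A = (1/0.022)·22.91·1.8^(2/3)·√0.0026 = 78.57 m³/s.
Channel B: For a triangular section with side slope z = 2: A = zy² = 2×2.47² = 12.2 m²; P = 2y√(1+z²) = 2×2.47×2.236 = 11.05 m. Hydraulic radius R = A/P = 12.2/11.05 = 1.105 m. Q_B = (1/0.022)·12.2·1.105^(2/3)·√0.0026 = 30.22 m³/s.
The larger discharge is 78.57 m³/s and the smaller is 30.22 m³/s; the ratio is 2.6.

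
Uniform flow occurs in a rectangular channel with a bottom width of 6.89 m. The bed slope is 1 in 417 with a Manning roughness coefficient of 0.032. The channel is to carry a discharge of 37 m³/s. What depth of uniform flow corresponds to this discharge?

Manning's equation rearranged: A R^(2/3) = nQ / (1·√S) = 0.032 × 37 / (√0.002398) = 24.18.
At y = 3.01 m: A R^(2/3) = 28.45 — over.
At y = 1.84 m: A R^(2/3) = 14.31 — short.
At y = 2.67 m: A R^(2/3) = 24.15 — ≈ 24.18.

y_n = 2.67 m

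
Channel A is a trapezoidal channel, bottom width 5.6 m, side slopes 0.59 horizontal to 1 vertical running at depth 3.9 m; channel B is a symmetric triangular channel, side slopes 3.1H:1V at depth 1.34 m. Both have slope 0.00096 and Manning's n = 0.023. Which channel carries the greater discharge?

Channel A: With bottom width b = 5.6 m and side slope z = 0.59: A = (b + zy)y = (5.6 + 0.59×3.9)×3.9 = 30.81 m²; P = b + 2y√(1+z²) = 5.6 + 2×3.9×1.161 = 14.66 m. Hydraulic radius R = A/P = 30.81/14.66 = 2.102 m. Q_A = (1/0.023)·30.81·2.102^(2/3)·√0.00096 = 68.12 m³/s.
Channel B: For a triangular section with side slope z = 3.1: A = zy² = 3.1×1.34² = 5.566 m²; P = 2y√(1+z²) = 2×1.34×3.257 = 8.73 m. Hydraulic radius R = A/P = 5.566/8.73 = 0.6376 m. Q_B = (1/0.023)·5.566·0.6376^(2/3)·√0.00096 = 5.555 m³/s.
Q_A = 68.12 m³/s vs Q_B = 5.555 m³/s, so channel A carries more.

channel A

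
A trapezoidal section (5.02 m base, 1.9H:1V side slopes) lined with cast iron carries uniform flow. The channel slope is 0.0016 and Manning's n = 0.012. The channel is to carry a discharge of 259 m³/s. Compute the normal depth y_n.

Manning's equation rearranged: A R^(2/3) = nQ / (1·√S) = 0.012 × 259 / (√0.0016) = 77.7.
At y = 4.85 m: A R^(2/3) = 132.9 — too large.
At y = 3.07 m: A R^(2/3) = 49.86 — too small.
At y = 3.79 m: A R^(2/3) = 77.75 — close enough.

y_n = 3.79 m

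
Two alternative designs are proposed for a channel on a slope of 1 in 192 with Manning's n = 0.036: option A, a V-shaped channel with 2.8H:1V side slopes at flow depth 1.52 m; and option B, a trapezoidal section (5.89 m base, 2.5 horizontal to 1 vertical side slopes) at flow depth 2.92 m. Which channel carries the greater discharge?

channel B

Channel A: For a triangular section with side slope z = 2.8: A = zy² = 2.8×1.52² = 6.469 m²; P = 2y√(1+z²) = 2×1.52×2.973 = 9.039 m. Hydraulic radius R = A/P = 6.469/9.039 = 0.7157 m. Q_A = (1/0.036)·6.469·0.7157^(2/3)·√0.005208 = 10.38 m³/s.
Channel B: With bottom width b = 5.89 m and side slope z = 2.5: A = (b + zy)y = (5.89 + 2.5×2.92)×2.92 = 38.51 m²; P = b + 2y√(1+z²) = 5.89 + 2×2.92×2.693 = 21.61 m. Hydraulic radius R = A/P = 38.51/21.61 = 1.782 m. Q_B = (1/0.036)·38.51·1.782^(2/3)·√0.005208 = 113.5 m³/s.
Q_A = 10.38 m³/s vs Q_B = 113.5 m³/s, so channel B carries more.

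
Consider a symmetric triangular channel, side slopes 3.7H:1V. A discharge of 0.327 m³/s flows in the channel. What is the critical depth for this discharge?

y_c = 0.276 m

At critical depth, Q² T / (g A³) = 1, i.e. A³/T = Q²/g = 0.327²/9.81 = 0.0109.
Trying y = 0.309 m: A³/T = 0.01928 — over.
Trying y = 0.276 m: A³/T = 0.01096 — ≈ 0.0109.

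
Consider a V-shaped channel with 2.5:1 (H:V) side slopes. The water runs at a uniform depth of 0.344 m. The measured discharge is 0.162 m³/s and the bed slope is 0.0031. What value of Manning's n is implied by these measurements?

n = 0.0299

For a triangular section with side slope z = 2.5: A = zy² = 2.5×0.344² = 0.2958 m²; P = 2y√(1+z²) = 2×0.344×2.693 = 1.852 m.
Hydraulic radius R = A/P = 0.2958/1.852 = 0.1597 m.
Rearranging Manning's equation: n = (1/Q) A R^(2/3) S^(1/2) = (1/0.162) × 0.2958 × 0.1597^(2/3) × √0.0031 = 0.0299.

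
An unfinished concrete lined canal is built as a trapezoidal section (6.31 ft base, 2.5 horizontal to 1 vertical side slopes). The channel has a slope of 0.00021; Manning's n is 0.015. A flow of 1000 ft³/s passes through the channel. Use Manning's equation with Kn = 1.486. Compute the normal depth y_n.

Manning's equation rearranged: A R^(2/3) = nQ / (1.486·√S) = 0.015 × 1000 / (1.486 × √0.00021) = 696.6.
Try y = 6.08 ft: A R^(2/3) = 292.7 — too small.
Try y = 8.82 ft: A R^(2/3) = 696.7 — ≈ 696.6.

y_n = 8.82 ft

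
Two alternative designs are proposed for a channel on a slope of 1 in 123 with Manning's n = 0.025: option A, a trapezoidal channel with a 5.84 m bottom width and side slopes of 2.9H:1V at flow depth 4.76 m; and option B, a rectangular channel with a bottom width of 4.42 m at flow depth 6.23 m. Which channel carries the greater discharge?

channel A

Channel A: With bottom width b = 5.84 m and side slope z = 2.9: A = (b + zy)y = (5.84 + 2.9×4.76)×4.76 = 93.51 m²; P = b + 2y√(1+z²) = 5.84 + 2×4.76×3.068 = 35.04 m. Hydraulic radius R = A/P = 93.51/35.04 = 2.668 m. Q_A = (1/0.025)·93.51·2.668^(2/3)·√0.00813 = 648.8 m³/s.
Channel B: Flow area A = b·y = 4.42 × 6.23 = 27.54 m². Wetted perimeter P = b + 2y = 4.42 + 2×6.23 = 16.88 m. Hydraulic radius R = A/P = 27.54/16.88 = 1.631 m. Q_B = (1/0.025)·27.54·1.631^(2/3)·√0.00813 = 137.6 m³/s.
Q_A = 648.8 m³/s vs Q_B = 137.6 m³/s, so channel A carries more.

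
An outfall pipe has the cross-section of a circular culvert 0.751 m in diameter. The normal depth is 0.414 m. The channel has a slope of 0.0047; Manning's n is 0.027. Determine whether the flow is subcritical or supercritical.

For a circular section of diameter D = 0.751 m at depth y = 0.414 m, the central angle is θ = 2 arccos(1 − 2y/D) = 3.347 rad. Then A = (D²/8)(θ − sin θ) = 0.2503 m² and P = Dθ/2 = 1.257 m.
Hydraulic radius R = A/P = 0.2503/1.257 = 0.1992 m.
V = (1/n) R^(2/3) √S = (1/0.027) × 0.1992^(2/3) × √0.0047 = 0.866 m/s. Hydraulic depth D_h = A/T = 0.2503/0.747 = 0.3351 m.
Froude number Fr = V/√(g·D_h) = 0.866/√(9.81×0.3351) = 0.478, which is less than 1, so the flow is subcritical.

subcritical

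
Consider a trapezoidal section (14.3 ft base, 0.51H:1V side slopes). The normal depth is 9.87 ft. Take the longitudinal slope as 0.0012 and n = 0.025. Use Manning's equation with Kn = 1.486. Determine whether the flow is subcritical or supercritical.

With bottom width b = 14.3 ft and side slope z = 0.51: A = (b + zy)y = (14.3 + 0.51×9.87)×9.87 = 190.8 ft²; P = b + 2y√(1+z²) = 14.3 + 2×9.87×1.123 = 36.46 ft.
Hydraulic radius R = A/P = 190.8/36.46 = 5.234 ft.
V = (1.486/n) R^(2/3) √S = (1.486/0.025) × 5.234^(2/3) × √0.0012 = 6.207 ft/s. Hydraulic depth D_h = A/T = 190.8/24.37 = 7.831 ft.
Froude number Fr = V/√(g·D_h) = 6.207/√(32.2×7.831) = 0.391, which is less than 1, so the flow is subcritical.

subcritical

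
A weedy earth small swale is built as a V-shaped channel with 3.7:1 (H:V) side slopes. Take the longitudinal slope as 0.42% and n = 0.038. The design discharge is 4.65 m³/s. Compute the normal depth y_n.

y_n = 1.07 m

Manning's equation rearranged: A R^(2/3) = nQ / (1·√S) = 0.038 × 4.65 / (√0.0042) = 2.727.
At y = 1.2 m: A R^(2/3) = 3.702 — high.
At y = 0.855 m: A R^(2/3) = 1.499 — low.
At y = 1.07 m: A R^(2/3) = 2.727 — close enough.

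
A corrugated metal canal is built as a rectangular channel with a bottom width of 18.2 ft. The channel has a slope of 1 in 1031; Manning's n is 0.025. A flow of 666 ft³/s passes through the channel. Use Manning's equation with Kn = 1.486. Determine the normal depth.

Manning's equation rearranged: A R^(2/3) = nQ / (1.486·√S) = 0.025 × 666 / (1.486 × √0.0009699) = 359.8.
Try y = 8.86 ft: A R^(2/3) = 438.8 — too large.
Try y = 5.43 ft: A R^(2/3) = 223.5 — too small.
Try y = 7.65 ft: A R^(2/3) = 359.9 — ≈ 359.8.

y_n = 7.65 ft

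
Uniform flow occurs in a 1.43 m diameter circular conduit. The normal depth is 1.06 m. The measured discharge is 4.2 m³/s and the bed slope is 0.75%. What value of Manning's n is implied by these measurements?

For a circular section of diameter D = 1.43 m at depth y = 1.06 m, the central angle is θ = 2 arccos(1 − 2y/D) = 4.149 rad. Then A = (D²/8)(θ − sin θ) = 1.277 m² and P = Dθ/2 = 2.966 m.
Hydraulic radius R = A/P = 1.277/2.966 = 0.4303 m.
Rearranging Manning's equation: n = (1/Q) A R^(2/3) S^(1/2) = (1/4.2) × 1.277 × 0.4303^(2/3) × √0.0075 = 0.015.

n = 0.015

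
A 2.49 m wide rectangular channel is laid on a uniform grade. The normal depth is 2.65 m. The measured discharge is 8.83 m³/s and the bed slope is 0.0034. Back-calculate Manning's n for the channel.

Flow area A = b·y = 2.49 × 2.65 = 6.599 m². Wetted perimeter P = b + 2y = 2.49 + 2×2.65 = 7.79 m.
Hydraulic radius R = A/P = 6.599/7.79 = 0.847 m.
Rearranging Manning's equation: n = (1/Q) A R^(2/3) S^(1/2) = (1/8.83) × 6.599 × 0.847^(2/3) × √0.0034 = 0.039.

n = 0.039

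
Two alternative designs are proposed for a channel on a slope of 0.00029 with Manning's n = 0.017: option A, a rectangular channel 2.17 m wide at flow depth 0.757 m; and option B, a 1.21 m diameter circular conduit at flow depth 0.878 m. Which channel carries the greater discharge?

channel A

Channel A: Flow area A = b·y = 2.17 × 0.757 = 1.643 m². Wetted perimeter P = b + 2y = 2.17 + 2×0.757 = 3.684 m. Hydraulic radius R = A/P = 1.643/3.684 = 0.4459 m. Q_A = (1/0.017)·1.643·0.4459^(2/3)·√0.00029 = 0.9604 m³/s.
Channel B: For a circular section of diameter D = 1.21 m at depth y = 0.878 m, the central angle is θ = 2 arccos(1 − 2y/D) = 4.078 rad. Then A = (D²/8)(θ − sin θ) = 0.8937 m² and P = Dθ/2 = 2.467 m. Hydraulic radius R = A/P = 0.8937/2.467 = 0.3622 m. Q_B = (1/0.017)·0.8937·0.3622^(2/3)·√0.00029 = 0.4549 m³/s.
Q_A = 0.9604 m³/s vs Q_B = 0.4549 m³/s, so channel A carries more.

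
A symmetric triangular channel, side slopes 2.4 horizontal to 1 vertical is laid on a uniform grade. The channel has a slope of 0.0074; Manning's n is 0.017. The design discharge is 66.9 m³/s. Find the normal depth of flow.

y_n = 2.3 m

Manning's equation rearranged: A R^(2/3) = nQ / (1·√S) = 0.017 × 66.9 / (√0.0074) = 13.22.
Try y = 1.68 m: A R^(2/3) = 5.717 — too small.
Try y = 2.81 m: A R^(2/3) = 22.54 — too large.
Try y = 2.3 m: A R^(2/3) = 13.21 — close enough.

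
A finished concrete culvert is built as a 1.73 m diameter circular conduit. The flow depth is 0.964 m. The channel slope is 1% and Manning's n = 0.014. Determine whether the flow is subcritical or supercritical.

supercritical

For a circular section of diameter D = 1.73 m at depth y = 0.964 m, the central angle is θ = 2 arccos(1 − 2y/D) = 3.371 rad. Then A = (D²/8)(θ − sin θ) = 1.346 m² and P = Dθ/2 = 2.916 m.
Hydraulic radius R = A/P = 1.346/2.916 = 0.4617 m.
V = (1/n) R^(2/3) √S = (1/0.014) × 0.4617^(2/3) × √0.01 = 4.267 m/s. Hydraulic depth D_h = A/T = 1.346/1.719 = 0.7833 m.
Froude number Fr = V/√(g·D_h) = 4.267/√(9.81×0.7833) = 1.54, which is greater than 1, so the flow is supercritical.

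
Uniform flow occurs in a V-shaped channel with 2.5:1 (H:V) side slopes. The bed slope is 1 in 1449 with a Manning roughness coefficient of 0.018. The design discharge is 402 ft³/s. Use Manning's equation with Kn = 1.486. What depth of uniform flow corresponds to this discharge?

y_n = 6.09 ft

Manning's equation rearranged: A R^(2/3) = nQ / (1.486·√S) = 0.018 × 402 / (1.486 × √0.0006901) = 185.4.
Trying y = 4.55 ft: A R^(2/3) = 85.2 — low.
Trying y = 7.72 ft: A R^(2/3) = 348.9 — high.
Trying y = 6.09 ft: A R^(2/3) = 185.4 — close enough.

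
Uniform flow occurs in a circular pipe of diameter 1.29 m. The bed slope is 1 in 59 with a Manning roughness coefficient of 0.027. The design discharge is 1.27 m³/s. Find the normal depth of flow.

y_n = 0.59 m

Manning's equation rearranged: A R^(2/3) = nQ / (1·√S) = 0.027 × 1.27 / (√0.01695) = 0.2634.
At y = 0.479 m: A R^(2/3) = 0.1805 — too small.
At y = 0.59 m: A R^(2/3) = 0.2634 — close enough.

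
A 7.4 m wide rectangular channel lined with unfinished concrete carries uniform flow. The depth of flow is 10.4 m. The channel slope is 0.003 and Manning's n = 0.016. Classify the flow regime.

Flow area A = b·y = 7.4 × 10.4 = 76.96 m². Wetted perimeter P = b + 2y = 7.4 + 2×10.4 = 28.2 m.
Hydraulic radius R = A/P = 76.96/28.2 = 2.729 m.
V = (1/n) R^(2/3) √S = (1/0.016) × 2.729^(2/3) × √0.003 = 6.685 m/s. Hydraulic depth D_h = A/T = 76.96/7.4 = 10.4 m.
Froude number Fr = V/√(g·D_h) = 6.685/√(9.81×10.4) = 0.662, which is less than 1, so the flow is subcritical.

subcritical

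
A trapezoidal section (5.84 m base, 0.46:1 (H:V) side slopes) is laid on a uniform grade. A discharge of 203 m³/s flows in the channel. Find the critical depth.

y_c = 4.4 m

At critical depth, Q² T / (g A³) = 1, i.e. A³/T = Q²/g = 203²/9.81 = 4201.
At y = 3.22 m: A³/T = 1488 — low.
At y = 5.18 m: A³/T = 7286 — high.
At y = 4.4 m: A³/T = 4190 — close enough.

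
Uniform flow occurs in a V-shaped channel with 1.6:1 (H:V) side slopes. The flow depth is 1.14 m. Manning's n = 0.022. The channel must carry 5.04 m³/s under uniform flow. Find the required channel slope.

For a triangular section with side slope z = 1.6: A = zy² = 1.6×1.14² = 2.079 m²; P = 2y√(1+z²) = 2×1.14×1.887 = 4.302 m.
Hydraulic radius R = A/P = 2.079/4.302 = 0.4834 m.
From Manning's equation, S = [nQ / (1 A R^(2/3))]² = [0.022 × 5.04 / (1 × 2.079 × 0.4834^(2/3))]² = 0.0075.

S = 0.0075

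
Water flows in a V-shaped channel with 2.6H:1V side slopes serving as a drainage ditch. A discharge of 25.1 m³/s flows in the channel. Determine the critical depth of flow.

y_c = 1.8 m

At critical depth, Q² T / (g A³) = 1, i.e. A³/T = Q²/g = 25.1²/9.81 = 64.22.
At y = 2.12 m: A³/T = 144.7 — high.
At y = 1.47 m: A³/T = 23.2 — low.
At y = 1.8 m: A³/T = 63.87 — ≈ 64.22.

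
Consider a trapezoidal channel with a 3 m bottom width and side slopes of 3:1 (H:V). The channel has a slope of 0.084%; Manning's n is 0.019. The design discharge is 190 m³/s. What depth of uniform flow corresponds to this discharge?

Manning's equation rearranged: A R^(2/3) = nQ / (1·√S) = 0.019 × 190 / (√0.00084) = 124.6.
Try y = 4.88 m: A R^(2/3) = 160.3 — high.
Try y = 3.63 m: A R^(2/3) = 78.49 — low.
Try y = 4.4 m: A R^(2/3) = 124.6 — close enough.

y_n = 4.4 m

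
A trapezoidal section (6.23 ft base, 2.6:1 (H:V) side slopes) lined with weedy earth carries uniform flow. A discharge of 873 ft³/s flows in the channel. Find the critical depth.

y_c = 4.82 ft

At critical depth, Q² T / (g A³) = 1, i.e. A³/T = Q²/g = 873²/32.2 = 23670.
At y = 4.32 ft: A³/T = 14960 — low.
At y = 4.82 ft: A³/T = 23630 — close enough.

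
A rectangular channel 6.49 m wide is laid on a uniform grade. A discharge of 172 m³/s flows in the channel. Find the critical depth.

For a rectangular channel, critical depth y_c = (q²/g)^(1/3) where q = Q/b = 172/6.49 = 26.5 m²/s.
So y_c = (26.5²/9.81)^(1/3) = 4.15 m.

y_c = 4.15 m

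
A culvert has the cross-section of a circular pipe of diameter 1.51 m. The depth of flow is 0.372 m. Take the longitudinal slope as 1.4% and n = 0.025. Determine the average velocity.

For a circular section of diameter D = 1.51 m at depth y = 0.372 m, the central angle is θ = 2 arccos(1 − 2y/D) = 2.078 rad. Then A = (D²/8)(θ − sin θ) = 0.3429 m² and P = Dθ/2 = 1.569 m.
Hydraulic radius R = A/P = 0.3429/1.569 = 0.2186 m.
From Manning's equation, V = (1/n) R^(2/3) S^(1/2) = (1/0.025) × 0.2186^(2/3) × 0.014^(1/2) = 1.72 m/s.

V = 1.72 m/s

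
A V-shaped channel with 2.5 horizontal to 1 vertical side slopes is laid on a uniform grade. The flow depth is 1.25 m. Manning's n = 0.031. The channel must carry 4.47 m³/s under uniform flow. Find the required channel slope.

For a triangular section with side slope z = 2.5: A = zy² = 2.5×1.25² = 3.906 m²; P = 2y√(1+z²) = 2×1.25×2.693 = 6.731 m.
Hydraulic radius R = A/P = 3.906/6.731 = 0.5803 m.
From Manning's equation, S = [nQ / (1 A R^(2/3))]² = [0.031 × 4.47 / (1 × 3.906 × 0.5803^(2/3))]² = 0.0026.

S = 0.0026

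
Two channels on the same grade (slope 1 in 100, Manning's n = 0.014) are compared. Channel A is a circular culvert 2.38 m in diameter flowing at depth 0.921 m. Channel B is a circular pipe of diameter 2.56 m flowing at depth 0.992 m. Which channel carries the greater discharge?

Channel A: For a circular section of diameter D = 2.38 m at depth y = 0.921 m, the central angle is θ = 2 arccos(1 − 2y/D) = 2.686 rad. Then A = (D²/8)(θ − sin θ) = 1.59 m² and P = Dθ/2 = 3.196 m. Hydraulic radius R = A/P = 1.59/3.196 = 0.4974 m. Q_A = (1/0.014)·1.59·0.4974^(2/3)·√0.01 = 7.129 m³/s.
Channel B: For a circular section of diameter D = 2.56 m at depth y = 0.992 m, the central angle is θ = 2 arccos(1 − 2y/D) = 2.688 rad. Then A = (D²/8)(θ − sin θ) = 1.843 m² and P = Dθ/2 = 3.44 m. Hydraulic radius R = A/P = 1.843/3.44 = 0.5356 m. Q_B = (1/0.014)·1.843·0.5356^(2/3)·√0.01 = 8.68 m³/s.
Q_A = 7.129 m³/s vs Q_B = 8.68 m³/s, so channel B carries more.

channel B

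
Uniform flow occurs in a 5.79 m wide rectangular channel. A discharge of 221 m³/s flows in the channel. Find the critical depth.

y_c = 5.3 m

For a rectangular channel, critical depth y_c = (q²/g)^(1/3) where q = Q/b = 221/5.79 = 38.17 m²/s.
So y_c = (38.17²/9.81)^(1/3) = 5.3 m.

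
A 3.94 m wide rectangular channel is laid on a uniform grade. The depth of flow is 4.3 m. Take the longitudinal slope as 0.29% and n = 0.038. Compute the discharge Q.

Q = 29.3 m³/s

Flow area A = b·y = 3.94 × 4.3 = 16.94 m². Wetted perimeter P = b + 2y = 3.94 + 2×4.3 = 12.54 m.
Hydraulic radius R = A/P = 16.94/12.54 = 1.351 m.
Manning's equation: Q = (1/n) A R^(2/3) S^(1/2) = (1/0.038) × 16.94 × 1.351^(2/3) × 0.0029^(1/2) = 29.3 m³/s.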